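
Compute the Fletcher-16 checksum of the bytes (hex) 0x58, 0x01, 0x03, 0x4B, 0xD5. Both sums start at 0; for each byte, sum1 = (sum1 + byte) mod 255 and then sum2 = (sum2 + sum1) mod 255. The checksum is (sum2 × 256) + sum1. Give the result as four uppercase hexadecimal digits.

337D

Running sums (mod 255):
  after byte 0 (0x58): sum1=88, sum2=88
  after byte 1 (0x01): sum1=89, sum2=177
  after byte 2 (0x03): sum1=92, sum2=14
  after byte 3 (0x4B): sum1=167, sum2=181
  after byte 4 (0xD5): sum1=125, sum2=51
Checksum = sum2·256 + sum1 = 51·256 + 125 = 13181 = 0x337D.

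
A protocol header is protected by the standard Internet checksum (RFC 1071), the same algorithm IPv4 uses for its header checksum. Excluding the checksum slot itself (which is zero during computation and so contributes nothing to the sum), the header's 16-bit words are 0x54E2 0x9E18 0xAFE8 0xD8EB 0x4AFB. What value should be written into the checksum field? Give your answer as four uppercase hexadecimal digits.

3935

One's-complement addition (fold any carry out of bit 15 back into bit 0):
  0x54E2 + 0x9E18 = 0x0F2FA
  0xF2FA + 0xAFE8 = 0x1A2E2 → wrap carry → 0xA2E3
  0xA2E3 + 0xD8EB = 0x17BCE → wrap carry → 0x7BCF
  0x7BCF + 0x4AFB = 0x0C6CA
One's-complement sum = 0xC6CA.
Checksum = ~0xC6CA & 0xFFFF = 0x3935.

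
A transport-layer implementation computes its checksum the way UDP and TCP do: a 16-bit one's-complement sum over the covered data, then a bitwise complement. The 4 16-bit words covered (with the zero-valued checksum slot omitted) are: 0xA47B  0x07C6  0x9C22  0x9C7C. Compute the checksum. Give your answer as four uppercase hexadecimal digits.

1B1F

One's-complement addition (fold any carry out of bit 15 back into bit 0):
  0xA47B + 0x07C6 = 0x0AC41
  0xAC41 + 0x9C22 = 0x14863 → wrap carry → 0x4864
  0x4864 + 0x9C7C = 0x0E4E0
One's-complement sum = 0xE4E0.
Checksum = ~0xE4E0 & 0xFFFF = 0x1B1F.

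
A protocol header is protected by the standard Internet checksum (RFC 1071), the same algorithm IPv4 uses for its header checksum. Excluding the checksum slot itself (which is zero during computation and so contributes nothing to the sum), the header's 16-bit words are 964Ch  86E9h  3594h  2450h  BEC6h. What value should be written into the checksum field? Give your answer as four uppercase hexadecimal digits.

One's-complement addition (fold any carry out of bit 15 back into bit 0):
  0x964C + 0x86E9 = 0x11D35 → wrap carry → 0x1D36
  0x1D36 + 0x3594 = 0x052CA
  0x52CA + 0x2450 = 0x0771A
  0x771A + 0xBEC6 = 0x135E0 → wrap carry → 0x35E1
One's-complement sum = 0x35E1.
Checksum = ~0x35E1 & 0xFFFF = 0xCA1E.

CA1E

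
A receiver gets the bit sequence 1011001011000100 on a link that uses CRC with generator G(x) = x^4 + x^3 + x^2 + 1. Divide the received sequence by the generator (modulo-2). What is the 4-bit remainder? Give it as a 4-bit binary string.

0100

Modulo-2 division of 1011001011000100 by 11101:
  pos 0: 10110 XOR 11101 = 01011
  pos 1: 10110 XOR 11101 = 01011
  pos 2: 10111 XOR 11101 = 01010
  pos 3: 10100 XOR 11101 = 01001
  pos 4: 10011 XOR 11101 = 01110
  pos 5: 11101 XOR 11101 = 00000
Remainder = 0100 (nonzero — an error is detected).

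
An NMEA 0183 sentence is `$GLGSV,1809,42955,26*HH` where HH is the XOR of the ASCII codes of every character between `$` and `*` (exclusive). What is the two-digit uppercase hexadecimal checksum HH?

XOR the ASCII codes of the payload characters:
  'G' = 0x47 → acc = 0x47
  'L' = 0x4C → acc = 0x0B
  'G' = 0x47 → acc = 0x4C
  'S' = 0x53 → acc = 0x1F
  'V' = 0x56 → acc = 0x49
  ',' = 0x2C → acc = 0x65
  '1' = 0x31 → acc = 0x54
  '8' = 0x38 → acc = 0x6C
  '0' = 0x30 → acc = 0x5C
  '9' = 0x39 → acc = 0x65
  ',' = 0x2C → acc = 0x49
  '4' = 0x34 → acc = 0x7D
  '2' = 0x32 → acc = 0x4F
  '9' = 0x39 → acc = 0x76
  '5' = 0x35 → acc = 0x43
  '5' = 0x35 → acc = 0x76
  ',' = 0x2C → acc = 0x5A
  '2' = 0x32 → acc = 0x68
  '6' = 0x36 → acc = 0x5E
Checksum = 0x5E.

5E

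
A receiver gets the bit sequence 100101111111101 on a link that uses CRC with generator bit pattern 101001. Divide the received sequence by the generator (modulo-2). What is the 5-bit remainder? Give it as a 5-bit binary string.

00000

Modulo-2 division of 100101111111101 by 101001:
  pos 0: 100101 XOR 101001 = 001100
  pos 2: 110011 XOR 101001 = 011010
  pos 3: 110101 XOR 101001 = 011100
  pos 4: 111001 XOR 101001 = 010000
  pos 5: 100001 XOR 101001 = 001000
  pos 7: 100011 XOR 101001 = 001010
  pos 9: 101001 XOR 101001 = 000000
Remainder = 00000 (zero — the frame passes the CRC check).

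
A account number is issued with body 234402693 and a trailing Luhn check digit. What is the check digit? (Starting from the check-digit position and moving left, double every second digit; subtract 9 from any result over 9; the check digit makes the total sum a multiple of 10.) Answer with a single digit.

1

Partial digits right→left: 3 9 6 2 0 4 4 3 2
Double every second digit counting from the check-digit position (so the 1st, 3rd, 5th, ... of the partial from the right).
  doubled (with −9 where >9): 6 3 0 8 4 → sum 21
  kept as-is: 9 2 4 3 → sum 18
Total = 21 + 18 = 39.
Check digit = (10 − (39 mod 10)) mod 10 = 1.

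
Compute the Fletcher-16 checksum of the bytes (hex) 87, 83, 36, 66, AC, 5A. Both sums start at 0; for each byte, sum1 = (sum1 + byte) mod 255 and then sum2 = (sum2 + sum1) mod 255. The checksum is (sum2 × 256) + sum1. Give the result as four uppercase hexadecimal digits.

Running sums (mod 255):
  after byte 0 (87): sum1=135, sum2=135
  after byte 1 (83): sum1=11, sum2=146
  after byte 2 (36): sum1=65, sum2=211
  after byte 3 (66): sum1=167, sum2=123
  after byte 4 (AC): sum1=84, sum2=207
  after byte 5 (5A): sum1=174, sum2=126
Checksum = sum2·256 + sum1 = 126·256 + 174 = 32430 = 0x7EAE.

7EAE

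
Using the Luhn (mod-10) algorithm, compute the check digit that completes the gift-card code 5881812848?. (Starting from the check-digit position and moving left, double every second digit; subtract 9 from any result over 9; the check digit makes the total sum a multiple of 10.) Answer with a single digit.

8

Partial digits right→left: 8 4 8 2 1 8 1 8 8 5
Double every second digit counting from the check-digit position (so the 1st, 3rd, 5th, ... of the partial from the right).
  doubled (with −9 where >9): 7 7 2 2 7 → sum 25
  kept as-is: 4 2 8 8 5 → sum 27
Total = 25 + 27 = 52.
Check digit = (10 − (52 mod 10)) mod 10 = 8.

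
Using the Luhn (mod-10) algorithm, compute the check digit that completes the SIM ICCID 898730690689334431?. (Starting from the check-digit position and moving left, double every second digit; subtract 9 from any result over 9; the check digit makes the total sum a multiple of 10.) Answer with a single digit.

6

Partial digits right→left: 1 3 4 4 3 3 9 8 6 0 9 6 0 3 7 8 9 8
Double every second digit counting from the check-digit position (so the 1st, 3rd, 5th, ... of the partial from the right).
  doubled (with −9 where >9): 2 8 6 9 3 9 0 5 9 → sum 51
  kept as-is: 3 4 3 8 0 6 3 8 8 → sum 43
Total = 51 + 43 = 94.
Check digit = (10 − (94 mod 10)) mod 10 = 6.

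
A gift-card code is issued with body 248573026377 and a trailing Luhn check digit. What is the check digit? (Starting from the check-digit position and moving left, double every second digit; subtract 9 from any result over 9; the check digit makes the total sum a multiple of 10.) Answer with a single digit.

Partial digits right→left: 7 7 3 6 2 0 3 7 5 8 4 2
Double every second digit counting from the check-digit position (so the 1st, 3rd, 5th, ... of the partial from the right).
  doubled (with −9 where >9): 5 6 4 6 1 8 → sum 30
  kept as-is: 7 6 0 7 8 2 → sum 30
Total = 30 + 30 = 60.
Check digit = (10 − (60 mod 10)) mod 10 = 0.

0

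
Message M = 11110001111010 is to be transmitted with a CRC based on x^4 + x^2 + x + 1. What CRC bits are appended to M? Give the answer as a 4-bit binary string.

1110

Append 4 zeros: 111100011110100000. Divide by 10111 (XOR where the leading bit is 1):
  pos 0: 11110 XOR 10111 = 01001
  pos 1: 10010 XOR 10111 = 00101
  pos 3: 10101 XOR 10111 = 00010
  pos 6: 10111 XOR 10111 = 00000
  pos 12: 10000 XOR 10111 = 00111
Remainder (last 4 bits) = 1110. This is the CRC / FCS.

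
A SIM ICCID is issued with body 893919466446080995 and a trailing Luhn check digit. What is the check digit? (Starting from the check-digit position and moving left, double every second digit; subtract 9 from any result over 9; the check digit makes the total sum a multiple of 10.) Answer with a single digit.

Partial digits right→left: 5 9 9 0 8 0 6 4 4 6 6 4 9 1 9 3 9 8
Double every second digit counting from the check-digit position (so the 1st, 3rd, 5th, ... of the partial from the right).
  doubled (with −9 where >9): 1 9 7 3 8 3 9 9 9 → sum 58
  kept as-is: 9 0 0 4 6 4 1 3 8 → sum 35
Total = 58 + 35 = 93.
Check digit = (10 − (93 mod 10)) mod 10 = 7.

7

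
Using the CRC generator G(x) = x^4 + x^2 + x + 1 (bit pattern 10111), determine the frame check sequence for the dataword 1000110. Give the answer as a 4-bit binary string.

1101

Append 4 zeros: 10001100000. Divide by 10111 (XOR where the leading bit is 1):
  pos 0: 10001 XOR 10111 = 00110
  pos 2: 11010 XOR 10111 = 01101
  pos 3: 11010 XOR 10111 = 01101
  pos 4: 11010 XOR 10111 = 01101
  pos 5: 11010 XOR 10111 = 01101
  pos 6: 11010 XOR 10111 = 01101
Remainder (last 4 bits) = 1101. This is the CRC / FCS.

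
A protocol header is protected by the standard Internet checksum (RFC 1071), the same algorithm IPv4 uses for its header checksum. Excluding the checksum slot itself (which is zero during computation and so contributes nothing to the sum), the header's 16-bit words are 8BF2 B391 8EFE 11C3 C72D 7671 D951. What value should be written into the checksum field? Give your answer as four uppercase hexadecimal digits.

One's-complement addition (fold any carry out of bit 15 back into bit 0):
  0x8BF2 + 0xB391 = 0x13F83 → wrap carry → 0x3F84
  0x3F84 + 0x8EFE = 0x0CE82
  0xCE82 + 0x11C3 = 0x0E045
  0xE045 + 0xC72D = 0x1A772 → wrap carry → 0xA773
  0xA773 + 0x7671 = 0x11DE4 → wrap carry → 0x1DE5
  0x1DE5 + 0xD951 = 0x0F736
One's-complement sum = 0xF736.
Checksum = ~0xF736 & 0xFFFF = 0x08C9.

08C9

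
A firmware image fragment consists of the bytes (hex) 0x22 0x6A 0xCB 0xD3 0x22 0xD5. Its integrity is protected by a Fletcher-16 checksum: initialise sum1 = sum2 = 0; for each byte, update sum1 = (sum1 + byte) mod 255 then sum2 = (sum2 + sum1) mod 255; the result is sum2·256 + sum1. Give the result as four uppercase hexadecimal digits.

Running sums (mod 255):
  after byte 0 (0x22): sum1=34, sum2=34
  after byte 1 (0x6A): sum1=140, sum2=174
  after byte 2 (0xCB): sum1=88, sum2=7
  after byte 3 (0xD3): sum1=44, sum2=51
  after byte 4 (0x22): sum1=78, sum2=129
  after byte 5 (0xD5): sum1=36, sum2=165
Checksum = sum2·256 + sum1 = 165·256 + 36 = 42276 = 0xA524.

A524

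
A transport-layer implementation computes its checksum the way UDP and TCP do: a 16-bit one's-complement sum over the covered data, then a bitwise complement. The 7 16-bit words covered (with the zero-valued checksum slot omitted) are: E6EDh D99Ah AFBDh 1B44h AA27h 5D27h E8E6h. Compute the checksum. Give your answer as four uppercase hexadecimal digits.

One's-complement addition (fold any carry out of bit 15 back into bit 0):
  0xE6ED + 0xD99A = 0x1C087 → wrap carry → 0xC088
  0xC088 + 0xAFBD = 0x17045 → wrap carry → 0x7046
  0x7046 + 0x1B44 = 0x08B8A
  0x8B8A + 0xAA27 = 0x135B1 → wrap carry → 0x35B2
  0x35B2 + 0x5D27 = 0x092D9
  0x92D9 + 0xE8E6 = 0x17BBF → wrap carry → 0x7BC0
One's-complement sum = 0x7BC0.
Checksum = ~0x7BC0 & 0xFFFF = 0x843F.

843F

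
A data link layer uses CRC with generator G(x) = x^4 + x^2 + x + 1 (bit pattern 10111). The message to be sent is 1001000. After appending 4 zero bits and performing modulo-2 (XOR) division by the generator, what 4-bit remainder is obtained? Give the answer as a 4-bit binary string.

1001

Append 4 zeros: 10010000000. Divide by 10111 (XOR where the leading bit is 1):
  pos 0: 10010 XOR 10111 = 00101
  pos 2: 10100 XOR 10111 = 00011
  pos 5: 11000 XOR 10111 = 01111
  pos 6: 11110 XOR 10111 = 01001
Remainder (last 4 bits) = 1001. This is the CRC / FCS.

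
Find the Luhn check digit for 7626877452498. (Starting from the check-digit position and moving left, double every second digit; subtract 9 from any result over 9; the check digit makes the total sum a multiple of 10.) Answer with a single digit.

Partial digits right→left: 8 9 4 2 5 4 7 7 8 6 2 6 7
Double every second digit counting from the check-digit position (so the 1st, 3rd, 5th, ... of the partial from the right).
  doubled (with −9 where >9): 7 8 1 5 7 4 5 → sum 37
  kept as-is: 9 2 4 7 6 6 → sum 34
Total = 37 + 34 = 71.
Check digit = (10 − (71 mod 10)) mod 10 = 9.

9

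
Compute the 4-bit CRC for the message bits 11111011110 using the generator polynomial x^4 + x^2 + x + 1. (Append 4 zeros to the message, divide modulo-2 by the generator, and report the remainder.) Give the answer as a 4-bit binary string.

Append 4 zeros: 111110111100000. Divide by 10111 (XOR where the leading bit is 1):
  pos 0: 11111 XOR 10111 = 01000
  pos 1: 10000 XOR 10111 = 00111
  pos 3: 11111 XOR 10111 = 01000
  pos 4: 10001 XOR 10111 = 00110
  pos 6: 11010 XOR 10111 = 01101
  pos 7: 11010 XOR 10111 = 01101
  pos 8: 11010 XOR 10111 = 01101
  pos 9: 11010 XOR 10111 = 01101
  pos 10: 11010 XOR 10111 = 01101
Remainder (last 4 bits) = 1101. This is the CRC / FCS.

1101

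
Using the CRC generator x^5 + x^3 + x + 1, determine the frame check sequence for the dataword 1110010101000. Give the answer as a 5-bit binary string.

00000

Append 5 zeros: 111001010100000000. Divide by 101011 (XOR where the leading bit is 1):
  pos 0: 111001 XOR 101011 = 010010
  pos 1: 100100 XOR 101011 = 001111
  pos 3: 111110 XOR 101011 = 010101
  pos 4: 101011 XOR 101011 = 000000
Remainder (last 5 bits) = 00000. This is the CRC / FCS.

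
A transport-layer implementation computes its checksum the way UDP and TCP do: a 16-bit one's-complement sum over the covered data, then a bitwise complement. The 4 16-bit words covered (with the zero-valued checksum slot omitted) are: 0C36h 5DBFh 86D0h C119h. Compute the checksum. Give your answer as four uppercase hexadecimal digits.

One's-complement addition (fold any carry out of bit 15 back into bit 0):
  0x0C36 + 0x5DBF = 0x069F5
  0x69F5 + 0x86D0 = 0x0F0C5
  0xF0C5 + 0xC119 = 0x1B1DE → wrap carry → 0xB1DF
One's-complement sum = 0xB1DF.
Checksum = ~0xB1DF & 0xFFFF = 0x4E20.

4E20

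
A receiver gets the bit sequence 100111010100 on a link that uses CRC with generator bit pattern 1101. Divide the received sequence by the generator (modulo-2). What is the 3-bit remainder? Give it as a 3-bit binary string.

Modulo-2 division of 100111010100 by 1101:
  pos 0: 1001 XOR 1101 = 0100
  pos 1: 1001 XOR 1101 = 0100
  pos 2: 1001 XOR 1101 = 0100
  pos 3: 1000 XOR 1101 = 0101
  pos 4: 1011 XOR 1101 = 0110
  pos 5: 1100 XOR 1101 = 0001
  pos 8: 1100 XOR 1101 = 0001
Remainder = 001 (nonzero — an error is detected).

001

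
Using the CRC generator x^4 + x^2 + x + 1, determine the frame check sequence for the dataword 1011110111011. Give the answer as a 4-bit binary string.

Append 4 zeros: 10111101110110000. Divide by 10111 (XOR where the leading bit is 1):
  pos 0: 10111 XOR 10111 = 00000
  pos 5: 10111 XOR 10111 = 00000
  pos 11: 11000 XOR 10111 = 01111
  pos 12: 11110 XOR 10111 = 01001
Remainder (last 4 bits) = 1001. This is the CRC / FCS.

1001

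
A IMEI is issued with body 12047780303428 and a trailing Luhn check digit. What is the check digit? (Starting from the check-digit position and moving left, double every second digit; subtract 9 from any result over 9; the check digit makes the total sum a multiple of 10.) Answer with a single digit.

4

Partial digits right→left: 8 2 4 3 0 3 0 8 7 7 4 0 2 1
Double every second digit counting from the check-digit position (so the 1st, 3rd, 5th, ... of the partial from the right).
  doubled (with −9 where >9): 7 8 0 0 5 8 4 → sum 32
  kept as-is: 2 3 3 8 7 0 1 → sum 24
Total = 32 + 24 = 56.
Check digit = (10 − (56 mod 10)) mod 10 = 4.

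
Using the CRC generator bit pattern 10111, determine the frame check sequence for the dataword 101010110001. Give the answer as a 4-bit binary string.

Append 4 zeros: 1010101100010000. Divide by 10111 (XOR where the leading bit is 1):
  pos 0: 10101 XOR 10111 = 00010
  pos 3: 10011 XOR 10111 = 00100
  pos 5: 10000 XOR 10111 = 00111
  pos 7: 11101 XOR 10111 = 01010
  pos 8: 10100 XOR 10111 = 00011
  pos 11: 11000 XOR 10111 = 01111
Remainder (last 4 bits) = 1111. This is the CRC / FCS.

1111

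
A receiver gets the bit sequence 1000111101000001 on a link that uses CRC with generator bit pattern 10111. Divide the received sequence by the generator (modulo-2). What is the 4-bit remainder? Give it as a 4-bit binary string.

Modulo-2 division of 1000111101000001 by 10111:
  pos 0: 10001 XOR 10111 = 00110
  pos 2: 11011 XOR 10111 = 01100
  pos 3: 11001 XOR 10111 = 01110
  pos 4: 11100 XOR 10111 = 01011
  pos 5: 10111 XOR 10111 = 00000
Remainder = 0001 (nonzero — an error is detected).

0001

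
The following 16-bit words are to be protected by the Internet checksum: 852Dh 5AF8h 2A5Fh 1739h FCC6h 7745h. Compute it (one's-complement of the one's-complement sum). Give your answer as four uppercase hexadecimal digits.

One's-complement addition (fold any carry out of bit 15 back into bit 0):
  0x852D + 0x5AF8 = 0x0E025
  0xE025 + 0x2A5F = 0x10A84 → wrap carry → 0x0A85
  0x0A85 + 0x1739 = 0x021BE
  0x21BE + 0xFCC6 = 0x11E84 → wrap carry → 0x1E85
  0x1E85 + 0x7745 = 0x095CA
One's-complement sum = 0x95CA.
Checksum = ~0x95CA & 0xFFFF = 0x6A35.

6A35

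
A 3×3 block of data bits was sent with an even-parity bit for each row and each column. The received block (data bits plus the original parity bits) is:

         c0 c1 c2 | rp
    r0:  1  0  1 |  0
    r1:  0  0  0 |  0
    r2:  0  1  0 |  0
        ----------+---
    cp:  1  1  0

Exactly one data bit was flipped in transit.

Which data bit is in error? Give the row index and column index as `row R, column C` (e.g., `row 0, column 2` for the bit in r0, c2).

Recompute each row's even parity and compare to rp:
  r0: data parity 0, sent rp 0 → ok
  r1: data parity 0, sent rp 0 → ok
  r2: data parity 1, sent rp 0 → mismatch
Recompute each column's even parity and compare to cp:
  c0: data parity 1, sent cp 1 → ok
  c1: data parity 1, sent cp 1 → ok
  c2: data parity 1, sent cp 0 → mismatch
Exactly one row (r2) and one column (c2) fail → the flipped bit is at their intersection.

row 2, column 2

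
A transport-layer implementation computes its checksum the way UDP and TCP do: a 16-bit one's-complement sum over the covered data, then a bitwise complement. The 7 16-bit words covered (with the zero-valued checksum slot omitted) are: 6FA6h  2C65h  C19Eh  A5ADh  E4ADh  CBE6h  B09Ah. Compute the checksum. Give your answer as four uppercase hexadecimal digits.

9B78

One's-complement addition (fold any carry out of bit 15 back into bit 0):
  0x6FA6 + 0x2C65 = 0x09C0B
  0x9C0B + 0xC19E = 0x15DA9 → wrap carry → 0x5DAA
  0x5DAA + 0xA5AD = 0x10357 → wrap carry → 0x0358
  0x0358 + 0xE4AD = 0x0E805
  0xE805 + 0xCBE6 = 0x1B3EB → wrap carry → 0xB3EC
  0xB3EC + 0xB09A = 0x16486 → wrap carry → 0x6487
One's-complement sum = 0x6487.
Checksum = ~0x6487 & 0xFFFF = 0x9B78.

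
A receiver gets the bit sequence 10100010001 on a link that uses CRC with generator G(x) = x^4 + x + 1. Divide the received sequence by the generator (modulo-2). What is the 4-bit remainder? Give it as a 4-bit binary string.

0000

Modulo-2 division of 10100010001 by 10011:
  pos 0: 10100 XOR 10011 = 00111
  pos 2: 11101 XOR 10011 = 01110
  pos 3: 11100 XOR 10011 = 01111
  pos 4: 11110 XOR 10011 = 01101
  pos 5: 11010 XOR 10011 = 01001
  pos 6: 10011 XOR 10011 = 00000
Remainder = 0000 (zero — the frame passes the CRC check).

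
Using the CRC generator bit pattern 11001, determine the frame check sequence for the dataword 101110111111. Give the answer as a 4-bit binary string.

Append 4 zeros: 1011101111110000. Divide by 11001 (XOR where the leading bit is 1):
  pos 0: 10111 XOR 11001 = 01110
  pos 1: 11100 XOR 11001 = 00101
  pos 3: 10111 XOR 11001 = 01110
  pos 4: 11101 XOR 11001 = 00100
  pos 6: 10011 XOR 11001 = 01010
  pos 7: 10101 XOR 11001 = 01100
  pos 8: 11000 XOR 11001 = 00001
Remainder (last 4 bits) = 1000. This is the CRC / FCS.

1000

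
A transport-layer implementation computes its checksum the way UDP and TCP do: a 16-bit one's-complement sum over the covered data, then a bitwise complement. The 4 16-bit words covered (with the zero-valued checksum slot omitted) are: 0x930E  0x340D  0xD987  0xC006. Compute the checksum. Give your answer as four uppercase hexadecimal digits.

One's-complement addition (fold any carry out of bit 15 back into bit 0):
  0x930E + 0x340D = 0x0C71B
  0xC71B + 0xD987 = 0x1A0A2 → wrap carry → 0xA0A3
  0xA0A3 + 0xC006 = 0x160A9 → wrap carry → 0x60AA
One's-complement sum = 0x60AA.
Checksum = ~0x60AA & 0xFFFF = 0x9F55.

9F55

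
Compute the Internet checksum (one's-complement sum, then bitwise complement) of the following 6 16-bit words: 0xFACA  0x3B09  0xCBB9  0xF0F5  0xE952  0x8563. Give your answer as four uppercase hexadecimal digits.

One's-complement addition (fold any carry out of bit 15 back into bit 0):
  0xFACA + 0x3B09 = 0x135D3 → wrap carry → 0x35D4
  0x35D4 + 0xCBB9 = 0x1018D → wrap carry → 0x018E
  0x018E + 0xF0F5 = 0x0F283
  0xF283 + 0xE952 = 0x1DBD5 → wrap carry → 0xDBD6
  0xDBD6 + 0x8563 = 0x16139 → wrap carry → 0x613A
One's-complement sum = 0x613A.
Checksum = ~0x613A & 0xFFFF = 0x9EC5.

9EC5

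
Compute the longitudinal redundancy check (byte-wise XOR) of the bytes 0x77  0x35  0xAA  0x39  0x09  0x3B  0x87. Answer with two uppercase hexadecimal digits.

XOR the bytes together:
  start with 0x77
  0x77 ⊕ 0x35 = 0x42
  0x42 ⊕ 0xAA = 0xE8
  0xE8 ⊕ 0x39 = 0xD1
  0xD1 ⊕ 0x09 = 0xD8
  0xD8 ⊕ 0x3B = 0xE3
  0xE3 ⊕ 0x87 = 0x64

64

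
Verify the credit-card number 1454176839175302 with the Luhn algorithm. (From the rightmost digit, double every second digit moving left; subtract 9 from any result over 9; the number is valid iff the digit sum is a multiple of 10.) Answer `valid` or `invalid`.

invalid

From the right, keep odd positions and double even positions (subtract 9 from any doubled value over 9):
  doubled (positions 2,4,...): 0 1 2 6 3 2 1 2 → sum 17
  kept (positions 1,3,...): 2 3 7 9 8 7 4 4 → sum 44
Total = 61.
61 mod 10 = 1, so the number is invalid.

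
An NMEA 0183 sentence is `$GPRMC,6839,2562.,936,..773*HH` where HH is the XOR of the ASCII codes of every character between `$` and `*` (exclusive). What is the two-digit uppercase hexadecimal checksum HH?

XOR the ASCII codes of the payload characters:
  'G' = 0x47 → acc = 0x47
  'P' = 0x50 → acc = 0x17
  'R' = 0x52 → acc = 0x45
  'M' = 0x4D → acc = 0x08
  'C' = 0x43 → acc = 0x4B
  ',' = 0x2C → acc = 0x67
  '6' = 0x36 → acc = 0x51
  '8' = 0x38 → acc = 0x69
  '3' = 0x33 → acc = 0x5A
  '9' = 0x39 → acc = 0x63
  ',' = 0x2C → acc = 0x4F
  '2' = 0x32 → acc = 0x7D
  '5' = 0x35 → acc = 0x48
  '6' = 0x36 → acc = 0x7E
  '2' = 0x32 → acc = 0x4C
  '.' = 0x2E → acc = 0x62
  ',' = 0x2C → acc = 0x4E
  '9' = 0x39 → acc = 0x77
  '3' = 0x33 → acc = 0x44
  '6' = 0x36 → acc = 0x72
  ',' = 0x2C → acc = 0x5E
  '.' = 0x2E → acc = 0x70
  '.' = 0x2E → acc = 0x5E
  '7' = 0x37 → acc = 0x69
  '7' = 0x37 → acc = 0x5E
  '3' = 0x33 → acc = 0x6D
Checksum = 0x6D.

6D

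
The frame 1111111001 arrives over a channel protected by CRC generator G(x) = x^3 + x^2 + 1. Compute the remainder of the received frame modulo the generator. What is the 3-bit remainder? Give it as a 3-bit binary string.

Modulo-2 division of 1111111001 by 1101:
  pos 0: 1111 XOR 1101 = 0010
  pos 2: 1011 XOR 1101 = 0110
  pos 3: 1101 XOR 1101 = 0000
Remainder = 001 (nonzero — an error is detected).

001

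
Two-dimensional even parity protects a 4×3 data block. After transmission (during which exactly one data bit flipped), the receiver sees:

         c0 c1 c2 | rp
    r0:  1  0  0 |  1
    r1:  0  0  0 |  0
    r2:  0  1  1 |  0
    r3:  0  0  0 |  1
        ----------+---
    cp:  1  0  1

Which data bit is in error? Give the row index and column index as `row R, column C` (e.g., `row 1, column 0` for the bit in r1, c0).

row 3, column 1

Recompute each row's even parity and compare to rp:
  r0: data parity 1, sent rp 1 → ok
  r1: data parity 0, sent rp 0 → ok
  r2: data parity 0, sent rp 0 → ok
  r3: data parity 0, sent rp 1 → mismatch
Recompute each column's even parity and compare to cp:
  c0: data parity 1, sent cp 1 → ok
  c1: data parity 1, sent cp 0 → mismatch
  c2: data parity 1, sent cp 1 → ok
Exactly one row (r3) and one column (c1) fail → the flipped bit is at their intersection.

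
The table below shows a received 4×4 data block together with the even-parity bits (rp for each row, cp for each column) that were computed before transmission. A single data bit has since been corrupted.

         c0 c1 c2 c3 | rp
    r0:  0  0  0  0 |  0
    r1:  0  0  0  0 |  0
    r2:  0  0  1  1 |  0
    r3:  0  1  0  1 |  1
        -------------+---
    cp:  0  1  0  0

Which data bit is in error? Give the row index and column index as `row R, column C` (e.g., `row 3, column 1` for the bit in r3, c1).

Recompute each row's even parity and compare to rp:
  r0: data parity 0, sent rp 0 → ok
  r1: data parity 0, sent rp 0 → ok
  r2: data parity 0, sent rp 0 → ok
  r3: data parity 0, sent rp 1 → mismatch
Recompute each column's even parity and compare to cp:
  c0: data parity 0, sent cp 0 → ok
  c1: data parity 1, sent cp 1 → ok
  c2: data parity 1, sent cp 0 → mismatch
  c3: data parity 0, sent cp 0 → ok
Exactly one row (r3) and one column (c2) fail → the flipped bit is at their intersection.

row 3, column 2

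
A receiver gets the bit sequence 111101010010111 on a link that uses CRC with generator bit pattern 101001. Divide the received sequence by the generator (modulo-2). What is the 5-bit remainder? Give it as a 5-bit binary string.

Modulo-2 division of 111101010010111 by 101001:
  pos 0: 111101 XOR 101001 = 010100
  pos 1: 101000 XOR 101001 = 000001
  pos 6: 110010 XOR 101001 = 011011
  pos 7: 110111 XOR 101001 = 011110
  pos 8: 111101 XOR 101001 = 010100
  pos 9: 101001 XOR 101001 = 000000
Remainder = 00000 (zero — the frame passes the CRC check).

00000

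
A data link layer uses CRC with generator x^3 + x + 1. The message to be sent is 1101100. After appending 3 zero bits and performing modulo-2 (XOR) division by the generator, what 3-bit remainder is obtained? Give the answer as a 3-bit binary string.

100

Append 3 zeros: 1101100000. Divide by 1011 (XOR where the leading bit is 1):
  pos 0: 1101 XOR 1011 = 0110
  pos 1: 1101 XOR 1011 = 0110
  pos 2: 1100 XOR 1011 = 0111
  pos 3: 1110 XOR 1011 = 0101
  pos 4: 1010 XOR 1011 = 0001
Remainder (last 3 bits) = 100. This is the CRC / FCS.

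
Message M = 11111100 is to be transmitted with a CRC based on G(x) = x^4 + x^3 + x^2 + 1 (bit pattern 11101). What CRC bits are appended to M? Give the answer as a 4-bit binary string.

Append 4 zeros: 111111000000. Divide by 11101 (XOR where the leading bit is 1):
  pos 0: 11111 XOR 11101 = 00010
  pos 3: 10100 XOR 11101 = 01001
  pos 4: 10010 XOR 11101 = 01111
  pos 5: 11110 XOR 11101 = 00011
Remainder (last 4 bits) = 1100. This is the CRC / FCS.

1100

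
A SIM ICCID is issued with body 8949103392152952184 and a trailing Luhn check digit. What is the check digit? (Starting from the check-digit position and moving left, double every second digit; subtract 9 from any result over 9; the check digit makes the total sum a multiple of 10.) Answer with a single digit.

4

Partial digits right→left: 4 8 1 2 5 9 2 5 1 2 9 3 3 0 1 9 4 9 8
Double every second digit counting from the check-digit position (so the 1st, 3rd, 5th, ... of the partial from the right).
  doubled (with −9 where >9): 8 2 1 4 2 9 6 2 8 7 → sum 49
  kept as-is: 8 2 9 5 2 3 0 9 9 → sum 47
Total = 49 + 47 = 96.
Check digit = (10 − (96 mod 10)) mod 10 = 4.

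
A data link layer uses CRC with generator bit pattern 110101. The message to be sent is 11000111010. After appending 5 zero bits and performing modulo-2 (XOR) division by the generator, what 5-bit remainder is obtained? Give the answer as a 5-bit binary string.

01100

Append 5 zeros: 1100011101000000. Divide by 110101 (XOR where the leading bit is 1):
  pos 0: 110001 XOR 110101 = 000100
  pos 3: 100110 XOR 110101 = 010011
  pos 4: 100111 XOR 110101 = 010010
  pos 5: 100100 XOR 110101 = 010001
  pos 6: 100010 XOR 110101 = 010111
  pos 7: 101110 XOR 110101 = 011011
  pos 8: 110110 XOR 110101 = 000011
Remainder (last 5 bits) = 01100. This is the CRC / FCS.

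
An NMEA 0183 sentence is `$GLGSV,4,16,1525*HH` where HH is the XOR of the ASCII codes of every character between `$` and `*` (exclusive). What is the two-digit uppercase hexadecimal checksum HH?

XOR the ASCII codes of the payload characters:
  'G' = 0x47 → acc = 0x47
  'L' = 0x4C → acc = 0x0B
  'G' = 0x47 → acc = 0x4C
  'S' = 0x53 → acc = 0x1F
  'V' = 0x56 → acc = 0x49
  ',' = 0x2C → acc = 0x65
  '4' = 0x34 → acc = 0x51
  ',' = 0x2C → acc = 0x7D
  '1' = 0x31 → acc = 0x4C
  '6' = 0x36 → acc = 0x7A
  ',' = 0x2C → acc = 0x56
  '1' = 0x31 → acc = 0x67
  '5' = 0x35 → acc = 0x52
  '2' = 0x32 → acc = 0x60
  '5' = 0x35 → acc = 0x55
Checksum = 0x55.

55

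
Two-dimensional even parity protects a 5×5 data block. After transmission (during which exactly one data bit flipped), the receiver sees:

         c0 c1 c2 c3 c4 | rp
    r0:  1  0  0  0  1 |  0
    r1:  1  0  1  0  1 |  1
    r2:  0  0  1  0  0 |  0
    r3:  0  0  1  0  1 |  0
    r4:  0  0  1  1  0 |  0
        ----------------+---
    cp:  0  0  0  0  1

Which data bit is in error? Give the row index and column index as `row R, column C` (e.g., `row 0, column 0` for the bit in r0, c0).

Recompute each row's even parity and compare to rp:
  r0: data parity 0, sent rp 0 → ok
  r1: data parity 1, sent rp 1 → ok
  r2: data parity 1, sent rp 0 → mismatch
  r3: data parity 0, sent rp 0 → ok
  r4: data parity 0, sent rp 0 → ok
Recompute each column's even parity and compare to cp:
  c0: data parity 0, sent cp 0 → ok
  c1: data parity 0, sent cp 0 → ok
  c2: data parity 0, sent cp 0 → ok
  c3: data parity 1, sent cp 0 → mismatch
  c4: data parity 1, sent cp 1 → ok
Exactly one row (r2) and one column (c3) fail → the flipped bit is at their intersection.

row 2, column 3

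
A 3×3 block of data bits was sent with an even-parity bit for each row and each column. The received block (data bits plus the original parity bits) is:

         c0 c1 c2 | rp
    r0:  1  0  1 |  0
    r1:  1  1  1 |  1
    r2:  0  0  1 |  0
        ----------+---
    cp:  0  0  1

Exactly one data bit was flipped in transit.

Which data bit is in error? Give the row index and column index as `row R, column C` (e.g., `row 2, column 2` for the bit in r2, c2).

Recompute each row's even parity and compare to rp:
  r0: data parity 0, sent rp 0 → ok
  r1: data parity 1, sent rp 1 → ok
  r2: data parity 1, sent rp 0 → mismatch
Recompute each column's even parity and compare to cp:
  c0: data parity 0, sent cp 0 → ok
  c1: data parity 1, sent cp 0 → mismatch
  c2: data parity 1, sent cp 1 → ok
Exactly one row (r2) and one column (c1) fail → the flipped bit is at their intersection.

row 2, column 1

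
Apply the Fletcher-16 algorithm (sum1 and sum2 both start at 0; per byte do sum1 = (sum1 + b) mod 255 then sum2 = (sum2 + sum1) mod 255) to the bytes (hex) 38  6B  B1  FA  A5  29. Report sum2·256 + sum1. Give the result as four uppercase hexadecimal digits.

Running sums (mod 255):
  after byte 0 (38): sum1=56, sum2=56
  after byte 1 (6B): sum1=163, sum2=219
  after byte 2 (B1): sum1=85, sum2=49
  after byte 3 (FA): sum1=80, sum2=129
  after byte 4 (A5): sum1=245, sum2=119
  after byte 5 (29): sum1=31, sum2=150
Checksum = sum2·256 + sum1 = 150·256 + 31 = 38431 = 0x961F.

961F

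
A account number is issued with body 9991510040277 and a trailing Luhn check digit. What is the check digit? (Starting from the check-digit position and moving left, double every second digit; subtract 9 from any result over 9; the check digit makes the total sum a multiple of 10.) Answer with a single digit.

Partial digits right→left: 7 7 2 0 4 0 0 1 5 1 9 9 9
Double every second digit counting from the check-digit position (so the 1st, 3rd, 5th, ... of the partial from the right).
  doubled (with −9 where >9): 5 4 8 0 1 9 9 → sum 36
  kept as-is: 7 0 0 1 1 9 → sum 18
Total = 36 + 18 = 54.
Check digit = (10 − (54 mod 10)) mod 10 = 6.

6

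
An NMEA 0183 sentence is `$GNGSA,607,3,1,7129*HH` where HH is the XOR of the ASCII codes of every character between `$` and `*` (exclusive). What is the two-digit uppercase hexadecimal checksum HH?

XOR the ASCII codes of the payload characters:
  'G' = 0x47 → acc = 0x47
  'N' = 0x4E → acc = 0x09
  'G' = 0x47 → acc = 0x4E
  'S' = 0x53 → acc = 0x1D
  'A' = 0x41 → acc = 0x5C
  ',' = 0x2C → acc = 0x70
  '6' = 0x36 → acc = 0x46
  '0' = 0x30 → acc = 0x76
  '7' = 0x37 → acc = 0x41
  ',' = 0x2C → acc = 0x6D
  '3' = 0x33 → acc = 0x5E
  ',' = 0x2C → acc = 0x72
  '1' = 0x31 → acc = 0x43
  ',' = 0x2C → acc = 0x6F
  '7' = 0x37 → acc = 0x58
  '1' = 0x31 → acc = 0x69
  '2' = 0x32 → acc = 0x5B
  '9' = 0x39 → acc = 0x62
Checksum = 0x62.

62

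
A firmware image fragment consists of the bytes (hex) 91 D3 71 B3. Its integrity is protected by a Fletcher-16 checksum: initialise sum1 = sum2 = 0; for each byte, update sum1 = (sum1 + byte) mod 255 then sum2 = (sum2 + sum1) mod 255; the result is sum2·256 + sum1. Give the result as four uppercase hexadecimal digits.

588A

Running sums (mod 255):
  after byte 0 (91): sum1=145, sum2=145
  after byte 1 (D3): sum1=101, sum2=246
  after byte 2 (71): sum1=214, sum2=205
  after byte 3 (B3): sum1=138, sum2=88
Checksum = sum2·256 + sum1 = 88·256 + 138 = 22666 = 0x588A.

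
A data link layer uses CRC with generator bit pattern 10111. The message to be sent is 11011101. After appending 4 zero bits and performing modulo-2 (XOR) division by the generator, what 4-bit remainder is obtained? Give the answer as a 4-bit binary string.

Append 4 zeros: 110111010000. Divide by 10111 (XOR where the leading bit is 1):
  pos 0: 11011 XOR 10111 = 01100
  pos 1: 11001 XOR 10111 = 01110
  pos 2: 11100 XOR 10111 = 01011
  pos 3: 10111 XOR 10111 = 00000
Remainder (last 4 bits) = 0000. This is the CRC / FCS.

0000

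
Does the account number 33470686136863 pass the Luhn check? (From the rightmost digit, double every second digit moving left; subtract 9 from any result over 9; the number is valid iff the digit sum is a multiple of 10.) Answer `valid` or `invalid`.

invalid

From the right, keep odd positions and double even positions (subtract 9 from any doubled value over 9):
  doubled (positions 2,4,...): 3 3 2 7 0 8 6 → sum 29
  kept (positions 1,3,...): 3 8 3 6 6 7 3 → sum 36
Total = 65.
65 mod 10 = 5, so the number is invalid.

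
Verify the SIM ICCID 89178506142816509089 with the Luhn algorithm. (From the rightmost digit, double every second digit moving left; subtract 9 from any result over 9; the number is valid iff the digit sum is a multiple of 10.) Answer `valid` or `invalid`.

From the right, keep odd positions and double even positions (subtract 9 from any doubled value over 9):
  doubled (positions 2,4,...): 7 9 1 2 4 2 0 7 2 7 → sum 41
  kept (positions 1,3,...): 9 0 0 6 8 4 6 5 7 9 → sum 54
Total = 95.
95 mod 10 = 5, so the number is invalid.

invalid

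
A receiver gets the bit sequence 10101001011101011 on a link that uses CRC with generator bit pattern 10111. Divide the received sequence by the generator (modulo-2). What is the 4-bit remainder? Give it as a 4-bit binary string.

0000

Modulo-2 division of 10101001011101011 by 10111:
  pos 0: 10101 XOR 10111 = 00010
  pos 3: 10001 XOR 10111 = 00110
  pos 5: 11001 XOR 10111 = 01110
  pos 6: 11101 XOR 10111 = 01010
  pos 7: 10101 XOR 10111 = 00010
  pos 10: 10010 XOR 10111 = 00101
  pos 12: 10111 XOR 10111 = 00000
Remainder = 0000 (zero — the frame passes the CRC check).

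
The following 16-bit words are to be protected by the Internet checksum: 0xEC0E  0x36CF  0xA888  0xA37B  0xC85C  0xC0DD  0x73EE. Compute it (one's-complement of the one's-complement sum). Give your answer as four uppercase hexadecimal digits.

One's-complement addition (fold any carry out of bit 15 back into bit 0):
  0xEC0E + 0x36CF = 0x122DD → wrap carry → 0x22DE
  0x22DE + 0xA888 = 0x0CB66
  0xCB66 + 0xA37B = 0x16EE1 → wrap carry → 0x6EE2
  0x6EE2 + 0xC85C = 0x1373E → wrap carry → 0x373F
  0x373F + 0xC0DD = 0x0F81C
  0xF81C + 0x73EE = 0x16C0A → wrap carry → 0x6C0B
One's-complement sum = 0x6C0B.
Checksum = ~0x6C0B & 0xFFFF = 0x93F4.

93F4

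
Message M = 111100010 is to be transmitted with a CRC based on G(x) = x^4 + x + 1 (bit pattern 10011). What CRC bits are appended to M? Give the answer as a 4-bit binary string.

1010

Append 4 zeros: 1111000100000. Divide by 10011 (XOR where the leading bit is 1):
  pos 0: 11110 XOR 10011 = 01101
  pos 1: 11010 XOR 10011 = 01001
  pos 2: 10010 XOR 10011 = 00001
  pos 6: 11000 XOR 10011 = 01011
  pos 7: 10110 XOR 10011 = 00101
Remainder (last 4 bits) = 1010. This is the CRC / FCS.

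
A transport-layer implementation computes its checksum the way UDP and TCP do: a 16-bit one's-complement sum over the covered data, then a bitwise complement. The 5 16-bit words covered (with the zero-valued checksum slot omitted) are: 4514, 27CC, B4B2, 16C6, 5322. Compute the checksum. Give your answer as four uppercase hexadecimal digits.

7484

One's-complement addition (fold any carry out of bit 15 back into bit 0):
  0x4514 + 0x27CC = 0x06CE0
  0x6CE0 + 0xB4B2 = 0x12192 → wrap carry → 0x2193
  0x2193 + 0x16C6 = 0x03859
  0x3859 + 0x5322 = 0x08B7B
One's-complement sum = 0x8B7B.
Checksum = ~0x8B7B & 0xFFFF = 0x7484.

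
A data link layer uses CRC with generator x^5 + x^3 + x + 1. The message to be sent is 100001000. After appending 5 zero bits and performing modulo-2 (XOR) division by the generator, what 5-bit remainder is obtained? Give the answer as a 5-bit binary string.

Append 5 zeros: 10000100000000. Divide by 101011 (XOR where the leading bit is 1):
  pos 0: 100001 XOR 101011 = 001010
  pos 2: 101000 XOR 101011 = 000011
  pos 6: 110000 XOR 101011 = 011011
  pos 7: 110110 XOR 101011 = 011101
  pos 8: 111010 XOR 101011 = 010001
Remainder (last 5 bits) = 10001. This is the CRC / FCS.

10001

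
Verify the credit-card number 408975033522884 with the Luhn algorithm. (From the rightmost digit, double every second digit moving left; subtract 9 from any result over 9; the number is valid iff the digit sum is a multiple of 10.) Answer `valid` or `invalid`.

invalid

From the right, keep odd positions and double even positions (subtract 9 from any doubled value over 9):
  doubled (positions 2,4,...): 7 4 1 6 1 9 0 → sum 28
  kept (positions 1,3,...): 4 8 2 3 0 7 8 4 → sum 36
Total = 64.
64 mod 10 = 4, so the number is invalid.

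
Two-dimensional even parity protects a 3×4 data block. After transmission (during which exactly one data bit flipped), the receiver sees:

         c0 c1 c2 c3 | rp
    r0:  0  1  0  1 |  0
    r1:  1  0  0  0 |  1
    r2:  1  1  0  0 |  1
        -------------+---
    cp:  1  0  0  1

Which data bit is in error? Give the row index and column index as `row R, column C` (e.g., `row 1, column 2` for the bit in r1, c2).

Recompute each row's even parity and compare to rp:
  r0: data parity 0, sent rp 0 → ok
  r1: data parity 1, sent rp 1 → ok
  r2: data parity 0, sent rp 1 → mismatch
Recompute each column's even parity and compare to cp:
  c0: data parity 0, sent cp 1 → mismatch
  c1: data parity 0, sent cp 0 → ok
  c2: data parity 0, sent cp 0 → ok
  c3: data parity 1, sent cp 1 → ok
Exactly one row (r2) and one column (c0) fail → the flipped bit is at their intersection.

row 2, column 0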